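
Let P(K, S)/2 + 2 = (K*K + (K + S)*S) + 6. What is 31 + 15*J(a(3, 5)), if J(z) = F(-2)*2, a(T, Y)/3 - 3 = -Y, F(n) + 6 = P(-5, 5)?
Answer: 1591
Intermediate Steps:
P(K, S) = 8 + 2*K**2 + 2*S*(K + S) (P(K, S) = -4 + 2*((K*K + (K + S)*S) + 6) = -4 + 2*((K**2 + S*(K + S)) + 6) = -4 + 2*(6 + K**2 + S*(K + S)) = -4 + (12 + 2*K**2 + 2*S*(K + S)) = 8 + 2*K**2 + 2*S*(K + S))
F(n) = 52 (F(n) = -6 + (8 + 2*(-5)**2 + 2*5**2 + 2*(-5)*5) = -6 + (8 + 2*25 + 2*25 - 50) = -6 + (8 + 50 + 50 - 50) = -6 + 58 = 52)
a(T, Y) = 9 - 3*Y (a(T, Y) = 9 + 3*(-Y) = 9 - 3*Y)
J(z) = 104 (J(z) = 52*2 = 104)
31 + 15*J(a(3, 5)) = 31 + 15*104 = 31 + 1560 = 1591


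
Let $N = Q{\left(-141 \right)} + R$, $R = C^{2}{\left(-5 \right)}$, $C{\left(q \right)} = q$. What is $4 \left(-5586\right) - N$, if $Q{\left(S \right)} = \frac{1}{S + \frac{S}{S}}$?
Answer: $- \frac{3131659}{140} \approx -22369.0$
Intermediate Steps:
$R = 25$ ($R = \left(-5\right)^{2} = 25$)
$Q{\left(S \right)} = \frac{1}{1 + S}$ ($Q{\left(S \right)} = \frac{1}{S + 1} = \frac{1}{1 + S}$)
$N = \frac{3499}{140}$ ($N = \frac{1}{1 - 141} + 25 = \frac{1}{-140} + 25 = - \frac{1}{140} + 25 = \frac{3499}{140} \approx 24.993$)
$4 \left(-5586\right) - N = 4 \left(-5586\right) - \frac{3499}{140} = -22344 - \frac{3499}{140} = - \frac{3131659}{140}$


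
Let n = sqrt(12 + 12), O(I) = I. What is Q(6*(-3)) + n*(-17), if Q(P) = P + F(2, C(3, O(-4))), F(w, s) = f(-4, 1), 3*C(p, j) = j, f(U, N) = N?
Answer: -17 - 34*sqrt(6) ≈ -100.28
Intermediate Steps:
C(p, j) = j/3
F(w, s) = 1
n = 2*sqrt(6) (n = sqrt(24) = 2*sqrt(6) ≈ 4.8990)
Q(P) = 1 + P (Q(P) = P + 1 = 1 + P)
Q(6*(-3)) + n*(-17) = (1 + 6*(-3)) + (2*sqrt(6))*(-17) = (1 - 18) - 34*sqrt(6) = -17 - 34*sqrt(6)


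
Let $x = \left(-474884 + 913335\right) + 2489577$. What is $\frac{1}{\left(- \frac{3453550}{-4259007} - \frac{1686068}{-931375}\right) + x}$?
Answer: $\frac{3966732644625}{11614714649501595226} \approx 3.4153 \cdot 10^{-7}$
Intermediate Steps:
$x = 2928028$ ($x = 438451 + 2489577 = 2928028$)
$\frac{1}{\left(- \frac{3453550}{-4259007} - \frac{1686068}{-931375}\right) + x} = \frac{1}{\left(- \frac{3453550}{-4259007} - \frac{1686068}{-931375}\right) + 2928028} = \frac{1}{\left(\left(-3453550\right) \left(- \frac{1}{4259007}\right) - - \frac{1686068}{931375}\right) + 2928028} = \frac{1}{\left(\frac{3453550}{4259007} + \frac{1686068}{931375}\right) + 2928028} = \frac{1}{\frac{10397525545726}{3966732644625} + 2928028} = \frac{1}{\frac{11614714649501595226}{3966732644625}} = \frac{3966732644625}{11614714649501595226}$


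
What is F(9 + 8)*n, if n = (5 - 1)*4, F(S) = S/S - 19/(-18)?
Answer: 296/9 ≈ 32.889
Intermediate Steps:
F(S) = 37/18 (F(S) = 1 - 19*(-1/18) = 1 + 19/18 = 37/18)
n = 16 (n = 4*4 = 16)
F(9 + 8)*n = (37/18)*16 = 296/9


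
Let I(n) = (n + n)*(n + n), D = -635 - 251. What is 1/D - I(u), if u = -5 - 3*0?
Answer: -88601/886 ≈ -100.00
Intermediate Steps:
u = -5 (u = -5 + 0 = -5)
D = -886
I(n) = 4*n² (I(n) = (2*n)*(2*n) = 4*n²)
1/D - I(u) = 1/(-886) - 4*(-5)² = -1/886 - 4*25 = -1/886 - 1*100 = -1/886 - 100 = -88601/886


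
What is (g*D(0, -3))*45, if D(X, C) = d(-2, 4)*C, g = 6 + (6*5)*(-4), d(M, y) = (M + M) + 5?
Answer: 15390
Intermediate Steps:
d(M, y) = 5 + 2*M (d(M, y) = 2*M + 5 = 5 + 2*M)
g = -114 (g = 6 + 30*(-4) = 6 - 120 = -114)
D(X, C) = C (D(X, C) = (5 + 2*(-2))*C = (5 - 4)*C = 1*C = C)
(g*D(0, -3))*45 = -114*(-3)*45 = 342*45 = 15390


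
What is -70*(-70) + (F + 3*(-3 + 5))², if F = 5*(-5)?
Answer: 5261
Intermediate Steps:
F = -25
-70*(-70) + (F + 3*(-3 + 5))² = -70*(-70) + (-25 + 3*(-3 + 5))² = 4900 + (-25 + 3*2)² = 4900 + (-25 + 6)² = 4900 + (-19)² = 4900 + 361 = 5261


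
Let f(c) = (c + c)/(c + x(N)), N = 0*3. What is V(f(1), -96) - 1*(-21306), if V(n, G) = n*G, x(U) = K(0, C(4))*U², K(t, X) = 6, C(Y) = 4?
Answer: 21114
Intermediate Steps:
N = 0
x(U) = 6*U²
f(c) = 2 (f(c) = (c + c)/(c + 6*0²) = (2*c)/(c + 6*0) = (2*c)/(c + 0) = (2*c)/c = 2)
V(n, G) = G*n
V(f(1), -96) - 1*(-21306) = -96*2 - 1*(-21306) = -192 + 21306 = 21114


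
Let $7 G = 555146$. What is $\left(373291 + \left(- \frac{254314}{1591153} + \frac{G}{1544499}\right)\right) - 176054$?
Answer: $\frac{3393014868796284209}{17202739521429} \approx 1.9724 \cdot 10^{5}$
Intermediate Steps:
$G = \frac{555146}{7}$ ($G = \frac{1}{7} \cdot 555146 = \frac{555146}{7} \approx 79307.0$)
$\left(373291 + \left(- \frac{254314}{1591153} + \frac{G}{1544499}\right)\right) - 176054 = \left(373291 + \left(- \frac{254314}{1591153} + \frac{555146}{7 \cdot 1544499}\right)\right) - 176054 = \left(373291 + \left(\left(-254314\right) \frac{1}{1591153} + \frac{555146}{7} \cdot \frac{1}{1544499}\right)\right) - 176054 = \left(373291 + \left(- \frac{254314}{1591153} + \frac{555146}{10811493}\right)\right) - 176054 = \left(373291 - \frac{1866191807464}{17202739521429}\right) - 176054 = \frac{6421625972501945375}{17202739521429} - 176054 = \frac{3393014868796284209}{17202739521429}$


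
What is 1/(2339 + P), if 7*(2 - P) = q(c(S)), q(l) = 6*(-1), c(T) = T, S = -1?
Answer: 7/16393 ≈ 0.00042701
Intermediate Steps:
q(l) = -6
P = 20/7 (P = 2 - 1/7*(-6) = 2 + 6/7 = 20/7 ≈ 2.8571)
1/(2339 + P) = 1/(2339 + 20/7) = 1/(16393/7) = 7/16393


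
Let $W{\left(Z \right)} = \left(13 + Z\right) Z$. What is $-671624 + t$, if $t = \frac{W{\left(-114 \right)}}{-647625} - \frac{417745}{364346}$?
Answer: $- \frac{788439753829669}{1173928250} \approx -6.7163 \cdot 10^{5}$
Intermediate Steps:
$W{\left(Z \right)} = Z \left(13 + Z\right)$
$t = - \frac{1366851669}{1173928250}$ ($t = \frac{\left(-114\right) \left(13 - 114\right)}{-647625} - \frac{417745}{364346} = \left(-114\right) \left(-101\right) \left(- \frac{1}{647625}\right) - \frac{6235}{5438} = 11514 \left(- \frac{1}{647625}\right) - \frac{6235}{5438} = - \frac{3838}{215875} - \frac{6235}{5438} = - \frac{1366851669}{1173928250} \approx -1.1643$)
$-671624 + t = -671624 - \frac{1366851669}{1173928250} = - \frac{788439753829669}{1173928250}$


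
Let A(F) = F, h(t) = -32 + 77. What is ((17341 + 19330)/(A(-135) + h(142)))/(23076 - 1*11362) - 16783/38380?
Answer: -238763482/505781235 ≈ -0.47207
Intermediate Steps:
h(t) = 45
((17341 + 19330)/(A(-135) + h(142)))/(23076 - 1*11362) - 16783/38380 = ((17341 + 19330)/(-135 + 45))/(23076 - 1*11362) - 16783/38380 = (36671/(-90))/(23076 - 11362) - 16783*1/38380 = (36671*(-1/90))/11714 - 16783/38380 = -36671/90*1/11714 - 16783/38380 = -36671/1054260 - 16783/38380 = -238763482/505781235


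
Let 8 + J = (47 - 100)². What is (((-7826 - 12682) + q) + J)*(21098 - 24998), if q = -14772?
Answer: 126668100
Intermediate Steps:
J = 2801 (J = -8 + (47 - 100)² = -8 + (-53)² = -8 + 2809 = 2801)
(((-7826 - 12682) + q) + J)*(21098 - 24998) = (((-7826 - 12682) - 14772) + 2801)*(21098 - 24998) = ((-20508 - 14772) + 2801)*(-3900) = (-35280 + 2801)*(-3900) = -32479*(-3900) = 126668100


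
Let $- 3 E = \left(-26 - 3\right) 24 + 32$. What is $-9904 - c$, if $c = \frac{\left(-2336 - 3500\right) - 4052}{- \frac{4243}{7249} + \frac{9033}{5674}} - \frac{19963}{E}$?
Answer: $\frac{236857117387}{27493208840} \approx 8.6151$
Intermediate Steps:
$E = \frac{664}{3}$ ($E = - \frac{\left(-26 - 3\right) 24 + 32}{3} = - \frac{\left(-29\right) 24 + 32}{3} = - \frac{-696 + 32}{3} = \left(- \frac{1}{3}\right) \left(-664\right) = \frac{664}{3} \approx 221.33$)
$c = - \frac{272529597468747}{27493208840}$ ($c = \frac{\left(-2336 - 3500\right) - 4052}{- \frac{4243}{7249} + \frac{9033}{5674}} - \frac{19963}{\frac{664}{3}} = \frac{-5836 - 4052}{\left(-4243\right) \frac{1}{7249} + 9033 \cdot \frac{1}{5674}} - \frac{59889}{664} = - \frac{9888}{- \frac{4243}{7249} + \frac{9033}{5674}} - \frac{59889}{664} = - \frac{9888}{\frac{41405435}{41130826}} - \frac{59889}{664} = \left(-9888\right) \frac{41130826}{41405435} - \frac{59889}{664} = - \frac{406701607488}{41405435} - \frac{59889}{664} = - \frac{272529597468747}{27493208840} \approx -9912.6$)
$-9904 - c = -9904 - - \frac{272529597468747}{27493208840} = -9904 + \frac{272529597468747}{27493208840} = \frac{236857117387}{27493208840}$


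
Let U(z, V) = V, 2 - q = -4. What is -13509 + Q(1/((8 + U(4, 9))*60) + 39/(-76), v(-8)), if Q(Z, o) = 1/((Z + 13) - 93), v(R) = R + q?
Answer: -10539231657/780163 ≈ -13509.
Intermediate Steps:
q = 6 (q = 2 - 1*(-4) = 2 + 4 = 6)
v(R) = 6 + R (v(R) = R + 6 = 6 + R)
Q(Z, o) = 1/(-80 + Z) (Q(Z, o) = 1/((13 + Z) - 93) = 1/(-80 + Z))
-13509 + Q(1/((8 + U(4, 9))*60) + 39/(-76), v(-8)) = -13509 + 1/(-80 + (1/((8 + 9)*60) + 39/(-76))) = -13509 + 1/(-80 + ((1/60)/17 + 39*(-1/76))) = -13509 + 1/(-80 + ((1/17)*(1/60) - 39/76)) = -13509 + 1/(-80 + (1/1020 - 39/76)) = -13509 + 1/(-80 - 4963/9690) = -13509 + 1/(-780163/9690) = -13509 - 9690/780163 = -10539231657/780163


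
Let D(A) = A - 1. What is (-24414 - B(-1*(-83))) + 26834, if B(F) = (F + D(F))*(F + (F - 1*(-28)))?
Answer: -29590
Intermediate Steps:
D(A) = -1 + A
B(F) = (-1 + 2*F)*(28 + 2*F) (B(F) = (F + (-1 + F))*(F + (F - 1*(-28))) = (-1 + 2*F)*(F + (F + 28)) = (-1 + 2*F)*(F + (28 + F)) = (-1 + 2*F)*(28 + 2*F))
(-24414 - B(-1*(-83))) + 26834 = (-24414 - (-28 + 4*(-1*(-83))**2 + 54*(-1*(-83)))) + 26834 = (-24414 - (-28 + 4*83**2 + 54*83)) + 26834 = (-24414 - (-28 + 4*6889 + 4482)) + 26834 = (-24414 - (-28 + 27556 + 4482)) + 26834 = (-24414 - 1*32010) + 26834 = (-24414 - 32010) + 26834 = -56424 + 26834 = -29590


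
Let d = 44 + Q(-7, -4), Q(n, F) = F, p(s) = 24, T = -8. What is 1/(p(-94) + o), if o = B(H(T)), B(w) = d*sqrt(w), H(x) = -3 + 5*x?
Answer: 3/8672 - 5*I*sqrt(43)/8672 ≈ 0.00034594 - 0.0037808*I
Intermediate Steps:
d = 40 (d = 44 - 4 = 40)
B(w) = 40*sqrt(w)
o = 40*I*sqrt(43) (o = 40*sqrt(-3 + 5*(-8)) = 40*sqrt(-3 - 40) = 40*sqrt(-43) = 40*(I*sqrt(43)) = 40*I*sqrt(43) ≈ 262.3*I)
1/(p(-94) + o) = 1/(24 + 40*I*sqrt(43))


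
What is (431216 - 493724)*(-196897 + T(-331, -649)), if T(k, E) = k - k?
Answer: 12307637676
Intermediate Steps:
T(k, E) = 0
(431216 - 493724)*(-196897 + T(-331, -649)) = (431216 - 493724)*(-196897 + 0) = -62508*(-196897) = 12307637676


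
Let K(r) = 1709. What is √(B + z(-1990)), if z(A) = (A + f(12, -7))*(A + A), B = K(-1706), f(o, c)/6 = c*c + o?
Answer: √6465229 ≈ 2542.7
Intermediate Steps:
f(o, c) = 6*o + 6*c² (f(o, c) = 6*(c*c + o) = 6*(c² + o) = 6*(o + c²) = 6*o + 6*c²)
B = 1709
z(A) = 2*A*(366 + A) (z(A) = (A + (6*12 + 6*(-7)²))*(A + A) = (A + (72 + 6*49))*(2*A) = (A + (72 + 294))*(2*A) = (A + 366)*(2*A) = (366 + A)*(2*A) = 2*A*(366 + A))
√(B + z(-1990)) = √(1709 + 2*(-1990)*(366 - 1990)) = √(1709 + 2*(-1990)*(-1624)) = √(1709 + 6463520) = √6465229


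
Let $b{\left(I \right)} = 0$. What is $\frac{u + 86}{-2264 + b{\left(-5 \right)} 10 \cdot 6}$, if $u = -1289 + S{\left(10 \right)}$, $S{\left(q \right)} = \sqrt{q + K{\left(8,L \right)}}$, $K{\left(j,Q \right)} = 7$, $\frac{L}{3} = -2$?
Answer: $\frac{1203}{2264} - \frac{\sqrt{17}}{2264} \approx 0.52954$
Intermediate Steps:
$L = -6$ ($L = 3 \left(-2\right) = -6$)
$S{\left(q \right)} = \sqrt{7 + q}$ ($S{\left(q \right)} = \sqrt{q + 7} = \sqrt{7 + q}$)
$u = -1289 + \sqrt{17}$ ($u = -1289 + \sqrt{7 + 10} = -1289 + \sqrt{17} \approx -1284.9$)
$\frac{u + 86}{-2264 + b{\left(-5 \right)} 10 \cdot 6} = \frac{\left(-1289 + \sqrt{17}\right) + 86}{-2264 + 0 \cdot 10 \cdot 6} = \frac{-1203 + \sqrt{17}}{-2264 + 0 \cdot 6} = \frac{-1203 + \sqrt{17}}{-2264 + 0} = \frac{-1203 + \sqrt{17}}{-2264} = \left(-1203 + \sqrt{17}\right) \left(- \frac{1}{2264}\right) = \frac{1203}{2264} - \frac{\sqrt{17}}{2264}$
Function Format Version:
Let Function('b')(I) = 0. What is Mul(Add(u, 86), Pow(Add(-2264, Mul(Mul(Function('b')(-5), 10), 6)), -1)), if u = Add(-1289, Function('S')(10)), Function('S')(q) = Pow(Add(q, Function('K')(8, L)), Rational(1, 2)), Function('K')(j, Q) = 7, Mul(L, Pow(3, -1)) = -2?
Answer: Add(Rational(1203, 2264), Mul(Rational(-1, 2264), Pow(17, Rational(1, 2)))) ≈ 0.52954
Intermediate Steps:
L = -6 (L = Mul(3, -2) = -6)
Function('S')(q) = Pow(Add(7, q), Rational(1, 2)) (Function('S')(q) = Pow(Add(q, 7), Rational(1, 2)) = Pow(Add(7, q), Rational(1, 2)))
u = Add(-1289, Pow(17, Rational(1, 2))) (u = Add(-1289, Pow(Add(7, 10), Rational(1, 2))) = Add(-1289, Pow(17, Rational(1, 2))) ≈ -1284.9)
Mul(Add(u, 86), Pow(Add(-2264, Mul(Mul(Function('b')(-5), 10), 6)), -1)) = Mul(Add(Add(-1289, Pow(17, Rational(1, 2))), 86), Pow(Add(-2264, Mul(Mul(0, 10), 6)), -1)) = Mul(Add(-1203, Pow(17, Rational(1, 2))), Pow(Add(-2264, Mul(0, 6)), -1)) = Mul(Add(-1203, Pow(17, Rational(1, 2))), Pow(Add(-2264, 0), -1)) = Mul(Add(-1203, Pow(17, Rational(1, 2))), Pow(-2264, -1)) = Mul(Add(-1203, Pow(17, Rational(1, 2))), Rational(-1, 2264)) = Add(Rational(1203, 2264), Mul(Rational(-1, 2264), Pow(17, Rational(1, 2))))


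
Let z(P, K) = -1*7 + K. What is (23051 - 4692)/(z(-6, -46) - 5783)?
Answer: -18359/5836 ≈ -3.1458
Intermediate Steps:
z(P, K) = -7 + K
(23051 - 4692)/(z(-6, -46) - 5783) = (23051 - 4692)/((-7 - 46) - 5783) = 18359/(-53 - 5783) = 18359/(-5836) = 18359*(-1/5836) = -18359/5836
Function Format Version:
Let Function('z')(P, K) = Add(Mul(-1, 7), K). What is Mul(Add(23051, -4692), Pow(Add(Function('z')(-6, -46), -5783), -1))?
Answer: Rational(-18359, 5836) ≈ -3.1458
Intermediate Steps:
Function('z')(P, K) = Add(-7, K)
Mul(Add(23051, -4692), Pow(Add(Function('z')(-6, -46), -5783), -1)) = Mul(Add(23051, -4692), Pow(Add(Add(-7, -46), -5783), -1)) = Mul(18359, Pow(Add(-53, -5783), -1)) = Mul(18359, Pow(-5836, -1)) = Mul(18359, Rational(-1, 5836)) = Rational(-18359, 5836)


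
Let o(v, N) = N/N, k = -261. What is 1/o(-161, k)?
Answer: 1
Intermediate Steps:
o(v, N) = 1
1/o(-161, k) = 1/1 = 1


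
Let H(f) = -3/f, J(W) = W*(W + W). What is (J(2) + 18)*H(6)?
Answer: -13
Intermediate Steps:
J(W) = 2*W**2 (J(W) = W*(2*W) = 2*W**2)
(J(2) + 18)*H(6) = (2*2**2 + 18)*(-3/6) = (2*4 + 18)*(-3*1/6) = (8 + 18)*(-1/2) = 26*(-1/2) = -13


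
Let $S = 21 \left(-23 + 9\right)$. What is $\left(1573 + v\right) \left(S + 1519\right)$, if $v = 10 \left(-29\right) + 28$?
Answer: $1605975$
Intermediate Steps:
$v = -262$ ($v = -290 + 28 = -262$)
$S = -294$ ($S = 21 \left(-14\right) = -294$)
$\left(1573 + v\right) \left(S + 1519\right) = \left(1573 - 262\right) \left(-294 + 1519\right) = 1311 \cdot 1225 = 1605975$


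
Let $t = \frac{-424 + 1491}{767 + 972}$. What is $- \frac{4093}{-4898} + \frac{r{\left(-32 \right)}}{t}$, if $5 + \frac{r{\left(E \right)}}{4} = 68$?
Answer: $\frac{2150807975}{5226166} \approx 411.55$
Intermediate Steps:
$r{\left(E \right)} = 252$ ($r{\left(E \right)} = -20 + 4 \cdot 68 = -20 + 272 = 252$)
$t = \frac{1067}{1739} \approx 0.61357$
$- \frac{4093}{-4898} + \frac{r{\left(-32 \right)}}{t} = - \frac{4093}{-4898} + \frac{252}{\frac{1067}{1739}} = \left(-4093\right) \left(- \frac{1}{4898}\right) + 252 \cdot \frac{1739}{1067} = \frac{4093}{4898} + \frac{438228}{1067} = \frac{2150807975}{5226166}$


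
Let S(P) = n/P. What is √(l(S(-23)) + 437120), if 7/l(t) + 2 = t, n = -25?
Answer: √3934011/3 ≈ 661.14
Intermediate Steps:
S(P) = -25/P
l(t) = 7/(-2 + t)
√(l(S(-23)) + 437120) = √(7/(-2 - 25/(-23)) + 437120) = √(7/(-2 - 25*(-1/23)) + 437120) = √(7/(-2 + 25/23) + 437120) = √(7/(-21/23) + 437120) = √(7*(-23/21) + 437120) = √(-23/3 + 437120) = √(1311337/3) = √3934011/3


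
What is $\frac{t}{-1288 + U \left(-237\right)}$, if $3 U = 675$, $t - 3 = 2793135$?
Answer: $- \frac{2793138}{54613} \approx -51.144$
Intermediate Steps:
$t = 2793138$ ($t = 3 + 2793135 = 2793138$)
$U = 225$ ($U = \frac{1}{3} \cdot 675 = 225$)
$\frac{t}{-1288 + U \left(-237\right)} = \frac{2793138}{-1288 + 225 \left(-237\right)} = \frac{2793138}{-1288 - 53325} = \frac{2793138}{-54613} = 2793138 \left(- \frac{1}{54613}\right) = - \frac{2793138}{54613}$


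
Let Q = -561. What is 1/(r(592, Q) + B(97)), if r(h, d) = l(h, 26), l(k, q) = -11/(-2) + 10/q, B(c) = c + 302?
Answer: 26/10527 ≈ 0.0024698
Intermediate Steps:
B(c) = 302 + c
l(k, q) = 11/2 + 10/q (l(k, q) = -11*(-½) + 10/q = 11/2 + 10/q)
r(h, d) = 153/26 (r(h, d) = 11/2 + 10/26 = 11/2 + 10*(1/26) = 11/2 + 5/13 = 153/26)
1/(r(592, Q) + B(97)) = 1/(153/26 + (302 + 97)) = 1/(153/26 + 399) = 1/(10527/26) = 26/10527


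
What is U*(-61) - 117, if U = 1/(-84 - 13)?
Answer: -11288/97 ≈ -116.37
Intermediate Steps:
U = -1/97 (U = 1/(-97) = -1/97 ≈ -0.010309)
U*(-61) - 117 = -1/97*(-61) - 117 = 61/97 - 117 = -11288/97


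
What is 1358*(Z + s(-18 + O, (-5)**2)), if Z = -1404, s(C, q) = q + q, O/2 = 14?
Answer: -1838732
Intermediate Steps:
O = 28 (O = 2*14 = 28)
s(C, q) = 2*q
1358*(Z + s(-18 + O, (-5)**2)) = 1358*(-1404 + 2*(-5)**2) = 1358*(-1404 + 2*25) = 1358*(-1404 + 50) = 1358*(-1354) = -1838732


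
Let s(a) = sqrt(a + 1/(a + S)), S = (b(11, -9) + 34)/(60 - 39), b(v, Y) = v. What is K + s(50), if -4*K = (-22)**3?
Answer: 2662 + sqrt(6663805)/365 ≈ 2669.1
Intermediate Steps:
K = 2662 (K = -1/4*(-22)**3 = -1/4*(-10648) = 2662)
S = 15/7 (S = (11 + 34)/(60 - 39) = 45/21 = 45*(1/21) = 15/7 ≈ 2.1429)
s(a) = sqrt(a + 1/(15/7 + a)) (s(a) = sqrt(a + 1/(a + 15/7)) = sqrt(a + 1/(15/7 + a)))
K + s(50) = 2662 + sqrt((7 + 50*(15 + 7*50))/(15 + 7*50)) = 2662 + sqrt((7 + 50*(15 + 350))/(15 + 350)) = 2662 + sqrt((7 + 50*365)/365) = 2662 + sqrt((7 + 18250)/365) = 2662 + sqrt((1/365)*18257) = 2662 + sqrt(18257/365) = 2662 + sqrt(6663805)/365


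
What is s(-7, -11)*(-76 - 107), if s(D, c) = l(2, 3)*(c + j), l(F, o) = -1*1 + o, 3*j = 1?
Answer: 3904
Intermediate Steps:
j = ⅓ (j = (⅓)*1 = ⅓ ≈ 0.33333)
l(F, o) = -1 + o
s(D, c) = ⅔ + 2*c (s(D, c) = (-1 + 3)*(c + ⅓) = 2*(⅓ + c) = ⅔ + 2*c)
s(-7, -11)*(-76 - 107) = (⅔ + 2*(-11))*(-76 - 107) = (⅔ - 22)*(-183) = -64/3*(-183) = 3904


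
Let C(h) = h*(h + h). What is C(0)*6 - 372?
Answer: -372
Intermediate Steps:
C(h) = 2*h² (C(h) = h*(2*h) = 2*h²)
C(0)*6 - 372 = (2*0²)*6 - 372 = (2*0)*6 - 372 = 0*6 - 372 = 0 - 372 = -372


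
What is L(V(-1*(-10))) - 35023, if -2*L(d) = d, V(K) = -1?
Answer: -70045/2 ≈ -35023.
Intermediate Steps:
L(d) = -d/2
L(V(-1*(-10))) - 35023 = -½*(-1) - 35023 = ½ - 35023 = -70045/2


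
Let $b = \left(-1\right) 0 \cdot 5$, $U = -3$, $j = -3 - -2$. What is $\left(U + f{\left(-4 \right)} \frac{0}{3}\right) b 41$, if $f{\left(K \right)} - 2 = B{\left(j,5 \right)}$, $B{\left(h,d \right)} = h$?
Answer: $0$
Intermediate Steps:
$j = -1$ ($j = -3 + 2 = -1$)
$f{\left(K \right)} = 1$ ($f{\left(K \right)} = 2 - 1 = 1$)
$b = 0$ ($b = 0 \cdot 5 = 0$)
$\left(U + f{\left(-4 \right)} \frac{0}{3}\right) b 41 = \left(-3 + 1 \cdot \frac{0}{3}\right) 0 \cdot 41 = \left(-3 + 1 \cdot 0 \cdot \frac{1}{3}\right) 0 \cdot 41 = \left(-3 + 1 \cdot 0\right) 0 \cdot 41 = \left(-3 + 0\right) 0 \cdot 41 = \left(-3\right) 0 \cdot 41 = 0 \cdot 41 = 0$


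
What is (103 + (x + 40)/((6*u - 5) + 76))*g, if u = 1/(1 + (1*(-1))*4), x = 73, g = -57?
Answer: -137180/23 ≈ -5964.3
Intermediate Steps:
u = -⅓ (u = 1/(1 - 1*4) = 1/(1 - 4) = 1/(-3) = -⅓ ≈ -0.33333)
(103 + (x + 40)/((6*u - 5) + 76))*g = (103 + (73 + 40)/((6*(-⅓) - 5) + 76))*(-57) = (103 + 113/((-2 - 5) + 76))*(-57) = (103 + 113/(-7 + 76))*(-57) = (103 + 113/69)*(-57) = (7220/69)*(-57) = -137180/23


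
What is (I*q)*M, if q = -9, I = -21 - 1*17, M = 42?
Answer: 14364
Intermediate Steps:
I = -38 (I = -21 - 17 = -38)
(I*q)*M = -38*(-9)*42 = 342*42 = 14364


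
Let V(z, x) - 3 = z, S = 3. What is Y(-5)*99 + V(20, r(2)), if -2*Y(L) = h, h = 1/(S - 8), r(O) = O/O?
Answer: 329/10 ≈ 32.900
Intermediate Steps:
r(O) = 1
V(z, x) = 3 + z
h = -⅕ (h = 1/(3 - 8) = 1/(-5) = -⅕ ≈ -0.20000)
Y(L) = ⅒ (Y(L) = -½*(-⅕) = ⅒)
Y(-5)*99 + V(20, r(2)) = (⅒)*99 + (3 + 20) = 99/10 + 23 = 329/10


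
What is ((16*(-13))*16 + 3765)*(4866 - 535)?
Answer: 1892647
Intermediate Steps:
((16*(-13))*16 + 3765)*(4866 - 535) = (-208*16 + 3765)*4331 = (-3328 + 3765)*4331 = 437*4331 = 1892647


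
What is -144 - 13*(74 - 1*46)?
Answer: -508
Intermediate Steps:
-144 - 13*(74 - 1*46) = -144 - 13*(74 - 46) = -144 - 13*28 = -144 - 364 = -508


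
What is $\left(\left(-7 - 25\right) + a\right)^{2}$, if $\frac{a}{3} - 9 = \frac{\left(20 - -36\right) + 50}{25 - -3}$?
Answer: $\frac{7921}{196} \approx 40.413$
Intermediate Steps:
$a = \frac{537}{14}$ ($a = 27 + 3 \frac{\left(20 - -36\right) + 50}{25 - -3} = 27 + 3 \frac{\left(20 + 36\right) + 50}{25 + \left(-1 + 4\right)} = 27 + 3 \frac{56 + 50}{25 + 3} = 27 + 3 \cdot \frac{106}{28} = 27 + 3 \cdot 106 \cdot \frac{1}{28} = 27 + 3 \cdot \frac{53}{14} = 27 + \frac{159}{14} = \frac{537}{14} \approx 38.357$)
$\left(\left(-7 - 25\right) + a\right)^{2} = \left(\left(-7 - 25\right) + \frac{537}{14}\right)^{2} = \left(-32 + \frac{537}{14}\right)^{2} = \left(\frac{89}{14}\right)^{2} = \frac{7921}{196}$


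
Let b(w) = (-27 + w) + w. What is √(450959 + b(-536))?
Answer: 2*√112465 ≈ 670.72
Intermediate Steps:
b(w) = -27 + 2*w
√(450959 + b(-536)) = √(450959 + (-27 + 2*(-536))) = √(450959 + (-27 - 1072)) = √(450959 - 1099) = √449860 = 2*√112465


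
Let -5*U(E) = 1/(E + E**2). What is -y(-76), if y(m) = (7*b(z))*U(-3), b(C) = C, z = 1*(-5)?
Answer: -7/6 ≈ -1.1667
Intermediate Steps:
z = -5
U(E) = -1/(5*(E + E**2))
y(m) = 7/6 (y(m) = (7*(-5))*(-1/5/(-3*(1 - 3))) = -(-7)*(-1)/(3*(-2)) = -(-7)*(-1)*(-1)/(3*2) = -35*(-1/30) = 7/6)
-y(-76) = -1*7/6 = -7/6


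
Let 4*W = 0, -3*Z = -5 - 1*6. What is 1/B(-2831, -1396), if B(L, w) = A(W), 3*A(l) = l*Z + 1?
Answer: 3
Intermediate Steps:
Z = 11/3 (Z = -(-5 - 1*6)/3 = -(-5 - 6)/3 = -1/3*(-11) = 11/3 ≈ 3.6667)
W = 0 (W = (1/4)*0 = 0)
A(l) = 1/3 + 11*l/9 (A(l) = (l*(11/3) + 1)/3 = (11*l/3 + 1)/3 = (1 + 11*l/3)/3 = 1/3 + 11*l/9)
B(L, w) = 1/3 (B(L, w) = 1/3 + (11/9)*0 = 1/3 + 0 = 1/3)
1/B(-2831, -1396) = 1/(1/3) = 3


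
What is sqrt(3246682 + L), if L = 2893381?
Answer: sqrt(6140063) ≈ 2477.9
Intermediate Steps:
sqrt(3246682 + L) = sqrt(3246682 + 2893381) = sqrt(6140063)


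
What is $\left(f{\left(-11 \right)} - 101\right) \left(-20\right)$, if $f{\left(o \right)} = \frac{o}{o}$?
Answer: $2000$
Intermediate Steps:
$f{\left(o \right)} = 1$
$\left(f{\left(-11 \right)} - 101\right) \left(-20\right) = \left(1 - 101\right) \left(-20\right) = \left(-100\right) \left(-20\right) = 2000$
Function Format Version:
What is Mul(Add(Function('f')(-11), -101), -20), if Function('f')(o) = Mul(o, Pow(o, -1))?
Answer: 2000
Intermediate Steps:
Function('f')(o) = 1
Mul(Add(Function('f')(-11), -101), -20) = Mul(Add(1, -101), -20) = Mul(-100, -20) = 2000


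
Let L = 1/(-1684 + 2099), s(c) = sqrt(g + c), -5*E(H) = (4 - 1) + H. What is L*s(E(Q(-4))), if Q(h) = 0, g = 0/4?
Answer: I*sqrt(15)/2075 ≈ 0.0018665*I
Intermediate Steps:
g = 0 (g = 0*(1/4) = 0)
E(H) = -3/5 - H/5 (E(H) = -((4 - 1) + H)/5 = -(3 + H)/5 = -3/5 - H/5)
s(c) = sqrt(c) (s(c) = sqrt(0 + c) = sqrt(c))
L = 1/415 ≈ 0.0024096
L*s(E(Q(-4))) = sqrt(-3/5 - 1/5*0)/415 = sqrt(-3/5 + 0)/415 = sqrt(-3/5)/415 = (I*sqrt(15)/5)/415 = I*sqrt(15)/2075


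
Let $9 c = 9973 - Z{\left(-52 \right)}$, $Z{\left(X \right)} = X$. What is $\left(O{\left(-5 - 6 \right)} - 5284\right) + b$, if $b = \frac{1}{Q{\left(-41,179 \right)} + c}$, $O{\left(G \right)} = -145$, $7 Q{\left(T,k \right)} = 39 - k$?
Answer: $- \frac{53448496}{9845} \approx -5429.0$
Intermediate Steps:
$Q{\left(T,k \right)} = \frac{39}{7} - \frac{k}{7}$ ($Q{\left(T,k \right)} = \frac{39 - k}{7} = \frac{39}{7} - \frac{k}{7}$)
$c = \frac{10025}{9}$ ($c = \frac{9973 - -52}{9} = \frac{9973 + 52}{9} = \frac{1}{9} \cdot 10025 = \frac{10025}{9} \approx 1113.9$)
$b = \frac{9}{9845}$ ($b = \frac{1}{\left(\frac{39}{7} - \frac{179}{7}\right) + \frac{10025}{9}} = \frac{1}{-20 + \frac{10025}{9}} = \frac{1}{\frac{9845}{9}} = \frac{9}{9845} \approx 0.00091417$)
$\left(O{\left(-5 - 6 \right)} - 5284\right) + b = \left(-145 - 5284\right) + \frac{9}{9845} = -5429 + \frac{9}{9845} = - \frac{53448496}{9845}$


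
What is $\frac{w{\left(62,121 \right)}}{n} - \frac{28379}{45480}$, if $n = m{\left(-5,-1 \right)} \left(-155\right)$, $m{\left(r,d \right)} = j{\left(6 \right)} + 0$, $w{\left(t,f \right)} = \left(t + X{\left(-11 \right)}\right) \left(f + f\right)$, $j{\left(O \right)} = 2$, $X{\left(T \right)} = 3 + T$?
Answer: $- \frac{60313013}{1409880} \approx -42.779$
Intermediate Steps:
$w{\left(t,f \right)} = 2 f \left(-8 + t\right)$ ($w{\left(t,f \right)} = \left(t + \left(3 - 11\right)\right) \left(f + f\right) = \left(t - 8\right) 2 f = \left(-8 + t\right) 2 f = 2 f \left(-8 + t\right)$)
$m{\left(r,d \right)} = 2$ ($m{\left(r,d \right)} = 2 + 0 = 2$)
$n = -310$ ($n = 2 \left(-155\right) = -310$)
$\frac{w{\left(62,121 \right)}}{n} - \frac{28379}{45480} = \frac{2 \cdot 121 \left(-8 + 62\right)}{-310} - \frac{28379}{45480} = 2 \cdot 121 \cdot 54 \left(- \frac{1}{310}\right) - \frac{28379}{45480} = 13068 \left(- \frac{1}{310}\right) - \frac{28379}{45480} = - \frac{6534}{155} - \frac{28379}{45480} = - \frac{60313013}{1409880}$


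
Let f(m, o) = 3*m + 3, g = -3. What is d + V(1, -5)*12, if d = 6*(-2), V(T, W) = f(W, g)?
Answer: -156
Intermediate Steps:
f(m, o) = 3 + 3*m
V(T, W) = 3 + 3*W
d = -12
d + V(1, -5)*12 = -12 + (3 + 3*(-5))*12 = -12 + (3 - 15)*12 = -12 - 12*12 = -12 - 144 = -156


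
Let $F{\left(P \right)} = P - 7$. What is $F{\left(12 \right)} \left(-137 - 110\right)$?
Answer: $-1235$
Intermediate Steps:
$F{\left(P \right)} = -7 + P$ ($F{\left(P \right)} = P - 7 = -7 + P$)
$F{\left(12 \right)} \left(-137 - 110\right) = \left(-7 + 12\right) \left(-137 - 110\right) = 5 \left(-137 - 110\right) = 5 \left(-247\right) = -1235$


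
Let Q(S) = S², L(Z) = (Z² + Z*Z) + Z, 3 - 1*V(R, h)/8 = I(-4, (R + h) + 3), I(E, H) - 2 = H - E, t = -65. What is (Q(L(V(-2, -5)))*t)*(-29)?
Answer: 34864960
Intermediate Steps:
I(E, H) = 2 + H - E (I(E, H) = 2 + (H - E) = 2 + H - E)
V(R, h) = -48 - 8*R - 8*h (V(R, h) = 24 - 8*(2 + ((R + h) + 3) - 1*(-4)) = 24 - 8*(2 + (3 + R + h) + 4) = 24 - 8*(9 + R + h) = 24 + (-72 - 8*R - 8*h) = -48 - 8*R - 8*h)
L(Z) = Z + 2*Z² (L(Z) = (Z² + Z²) + Z = 2*Z² + Z = Z + 2*Z²)
(Q(L(V(-2, -5)))*t)*(-29) = (((-48 - 8*(-2) - 8*(-5))*(1 + 2*(-48 - 8*(-2) - 8*(-5))))²*(-65))*(-29) = (((-48 + 16 + 40)*(1 + 2*(-48 + 16 + 40)))²*(-65))*(-29) = ((8*(1 + 2*8))²*(-65))*(-29) = ((8*(1 + 16))²*(-65))*(-29) = ((8*17)²*(-65))*(-29) = (136²*(-65))*(-29) = (18496*(-65))*(-29) = -1202240*(-29) = 34864960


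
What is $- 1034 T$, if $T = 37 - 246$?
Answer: $216106$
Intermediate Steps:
$T = -209$ ($T = 37 - 246 = -209$)
$- 1034 T = \left(-1034\right) \left(-209\right) = 216106$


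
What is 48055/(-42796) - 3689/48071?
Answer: -2467926349/2057246516 ≈ -1.1996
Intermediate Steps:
48055/(-42796) - 3689/48071 = 48055*(-1/42796) - 3689*1/48071 = -48055/42796 - 3689/48071 = -2467926349/2057246516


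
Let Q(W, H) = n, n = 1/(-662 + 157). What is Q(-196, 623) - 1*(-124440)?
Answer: 62842199/505 ≈ 1.2444e+5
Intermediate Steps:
n = -1/505 (n = 1/(-505) = -1/505 ≈ -0.0019802)
Q(W, H) = -1/505
Q(-196, 623) - 1*(-124440) = -1/505 - 1*(-124440) = -1/505 + 124440 = 62842199/505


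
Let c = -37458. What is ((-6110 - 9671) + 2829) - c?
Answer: 24506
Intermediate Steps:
((-6110 - 9671) + 2829) - c = ((-6110 - 9671) + 2829) - 1*(-37458) = (-15781 + 2829) + 37458 = -12952 + 37458 = 24506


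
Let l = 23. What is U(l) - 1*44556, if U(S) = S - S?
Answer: -44556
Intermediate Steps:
U(S) = 0
U(l) - 1*44556 = 0 - 1*44556 = 0 - 44556 = -44556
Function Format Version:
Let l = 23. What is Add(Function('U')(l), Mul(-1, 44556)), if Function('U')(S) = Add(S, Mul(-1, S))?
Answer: -44556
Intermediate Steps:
Function('U')(S) = 0
Add(Function('U')(l), Mul(-1, 44556)) = Add(0, Mul(-1, 44556)) = Add(0, -44556) = -44556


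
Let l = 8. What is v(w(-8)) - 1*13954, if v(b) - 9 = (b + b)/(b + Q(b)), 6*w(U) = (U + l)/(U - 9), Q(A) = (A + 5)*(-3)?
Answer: -13945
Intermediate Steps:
Q(A) = -15 - 3*A (Q(A) = (5 + A)*(-3) = -15 - 3*A)
w(U) = (8 + U)/(6*(-9 + U)) (w(U) = ((U + 8)/(U - 9))/6 = ((8 + U)/(-9 + U))/6 = (8 + U)/(6*(-9 + U)))
v(b) = 9 + 2*b/(-15 - 2*b) (v(b) = 9 + (b + b)/(b + (-15 - 3*b)) = 9 + (2*b)/(-15 - 2*b) = 9 + 2*b/(-15 - 2*b))
v(w(-8)) - 1*13954 = (135 + 16*((8 - 8)/(6*(-9 - 8))))/(15 + 2*((8 - 8)/(6*(-9 - 8)))) - 1*13954 = (135 + 16*((⅙)*0/(-17)))/(15 + 2*((⅙)*0/(-17))) - 13954 = (135 + 16*((⅙)*(-1/17)*0))/(15 + 2*((⅙)*(-1/17)*0)) - 13954 = (135 + 16*0)/(15 + 2*0) - 13954 = (135 + 0)/(15 + 0) - 13954 = 135/15 - 13954 = (1/15)*135 - 13954 = 9 - 13954 = -13945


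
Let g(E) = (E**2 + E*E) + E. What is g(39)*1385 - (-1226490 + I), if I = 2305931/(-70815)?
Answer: 389036901056/70815 ≈ 5.4937e+6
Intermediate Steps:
I = -2305931/70815 (I = 2305931*(-1/70815) = -2305931/70815 ≈ -32.563)
g(E) = E + 2*E**2 (g(E) = (E**2 + E**2) + E = 2*E**2 + E = E + 2*E**2)
g(39)*1385 - (-1226490 + I) = (39*(1 + 2*39))*1385 - (-1226490 - 2305931/70815) = (39*(1 + 78))*1385 - 1*(-86856195281/70815) = (39*79)*1385 + 86856195281/70815 = 3081*1385 + 86856195281/70815 = 4267185 + 86856195281/70815 = 389036901056/70815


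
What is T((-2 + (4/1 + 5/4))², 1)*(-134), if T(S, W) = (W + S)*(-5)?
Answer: 61975/8 ≈ 7746.9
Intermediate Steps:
T(S, W) = -5*S - 5*W (T(S, W) = (S + W)*(-5) = -5*S - 5*W)
T((-2 + (4/1 + 5/4))², 1)*(-134) = (-5*(-2 + (4/1 + 5/4))² - 5*1)*(-134) = (-5*(-2 + (4*1 + 5*(¼)))² - 5)*(-134) = (-5*(-2 + (4 + 5/4))² - 5)*(-134) = (-5*(-2 + 21/4)² - 5)*(-134) = (-5*(13/4)² - 5)*(-134) = (-5*169/16 - 5)*(-134) = (-845/16 - 5)*(-134) = -925/16*(-134) = 61975/8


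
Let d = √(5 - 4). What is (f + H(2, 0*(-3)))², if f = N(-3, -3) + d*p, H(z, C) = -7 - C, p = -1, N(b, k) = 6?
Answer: 4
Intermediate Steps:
d = 1 (d = √1 = 1)
f = 5 (f = 6 + 1*(-1) = 6 - 1 = 5)
(f + H(2, 0*(-3)))² = (5 + (-7 - 0*(-3)))² = (5 + (-7 - 1*0))² = (5 + (-7 + 0))² = (5 - 7)² = (-2)² = 4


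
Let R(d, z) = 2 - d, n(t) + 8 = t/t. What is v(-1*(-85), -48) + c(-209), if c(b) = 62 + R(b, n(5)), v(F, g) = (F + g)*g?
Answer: -1503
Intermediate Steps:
n(t) = -7 (n(t) = -8 + t/t = -8 + 1 = -7)
v(F, g) = g*(F + g)
c(b) = 64 - b (c(b) = 62 + (2 - b) = 64 - b)
v(-1*(-85), -48) + c(-209) = -48*(-1*(-85) - 48) + (64 - 1*(-209)) = -48*(85 - 48) + (64 + 209) = -48*37 + 273 = -1776 + 273 = -1503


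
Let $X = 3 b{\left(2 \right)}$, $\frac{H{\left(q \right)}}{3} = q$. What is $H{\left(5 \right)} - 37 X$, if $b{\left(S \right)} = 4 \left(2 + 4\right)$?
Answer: $-2649$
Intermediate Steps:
$b{\left(S \right)} = 24$ ($b{\left(S \right)} = 4 \cdot 6 = 24$)
$H{\left(q \right)} = 3 q$
$X = 72$ ($X = 3 \cdot 24 = 72$)
$H{\left(5 \right)} - 37 X = 3 \cdot 5 - 2664 = 15 - 2664 = -2649$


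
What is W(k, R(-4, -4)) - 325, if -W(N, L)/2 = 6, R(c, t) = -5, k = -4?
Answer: -337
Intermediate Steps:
W(N, L) = -12 (W(N, L) = -2*6 = -12)
W(k, R(-4, -4)) - 325 = -12 - 325 = -337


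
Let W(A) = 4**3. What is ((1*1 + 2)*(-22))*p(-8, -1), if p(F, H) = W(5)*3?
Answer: -12672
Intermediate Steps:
W(A) = 64
p(F, H) = 192 (p(F, H) = 64*3 = 192)
((1*1 + 2)*(-22))*p(-8, -1) = ((1*1 + 2)*(-22))*192 = ((1 + 2)*(-22))*192 = (3*(-22))*192 = -66*192 = -12672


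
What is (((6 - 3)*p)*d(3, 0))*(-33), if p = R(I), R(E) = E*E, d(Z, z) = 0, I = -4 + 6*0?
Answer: 0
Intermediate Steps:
I = -4 (I = -4 + 0 = -4)
R(E) = E²
p = 16 (p = (-4)² = 16)
(((6 - 3)*p)*d(3, 0))*(-33) = (((6 - 3)*16)*0)*(-33) = ((3*16)*0)*(-33) = (48*0)*(-33) = 0*(-33) = 0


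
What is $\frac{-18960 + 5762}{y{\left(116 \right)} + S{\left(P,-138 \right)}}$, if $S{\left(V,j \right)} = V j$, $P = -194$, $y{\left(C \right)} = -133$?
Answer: $- \frac{13198}{26639} \approx -0.49544$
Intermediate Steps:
$\frac{-18960 + 5762}{y{\left(116 \right)} + S{\left(P,-138 \right)}} = \frac{-18960 + 5762}{-133 - -26772} = - \frac{13198}{-133 + 26772} = - \frac{13198}{26639}$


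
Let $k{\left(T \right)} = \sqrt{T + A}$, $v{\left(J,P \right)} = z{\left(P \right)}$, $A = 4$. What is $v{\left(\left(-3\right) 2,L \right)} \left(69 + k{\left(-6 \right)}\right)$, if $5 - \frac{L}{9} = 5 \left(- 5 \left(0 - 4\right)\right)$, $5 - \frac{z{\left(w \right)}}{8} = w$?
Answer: $474720 + 6880 i \sqrt{2} \approx 4.7472 \cdot 10^{5} + 9729.8 i$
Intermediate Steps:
$z{\left(w \right)} = 40 - 8 w$
$L = -855$ ($L = 45 - 9 \cdot 5 \left(- 5 \left(0 - 4\right)\right) = 45 - 9 \cdot 5 \left(\left(-5\right) \left(-4\right)\right) = 45 - 9 \cdot 5 \cdot 20 = 45 - 900 = -855$)
$v{\left(J,P \right)} = 40 - 8 P$
$k{\left(T \right)} = \sqrt{4 + T}$ ($k{\left(T \right)} = \sqrt{T + 4} = \sqrt{4 + T}$)
$v{\left(\left(-3\right) 2,L \right)} \left(69 + k{\left(-6 \right)}\right) = \left(40 - -6840\right) \left(69 + \sqrt{4 - 6}\right) = \left(40 + 6840\right) \left(69 + \sqrt{-2}\right) = 6880 \left(69 + i \sqrt{2}\right) = 474720 + 6880 i \sqrt{2}$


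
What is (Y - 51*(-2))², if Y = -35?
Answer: 4489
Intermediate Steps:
(Y - 51*(-2))² = (-35 - 51*(-2))² = (-35 + 102)² = 67² = 4489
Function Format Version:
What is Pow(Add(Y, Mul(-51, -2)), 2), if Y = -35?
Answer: 4489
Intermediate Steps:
Pow(Add(Y, Mul(-51, -2)), 2) = Pow(Add(-35, Mul(-51, -2)), 2) = Pow(Add(-35, 102), 2) = Pow(67, 2) = 4489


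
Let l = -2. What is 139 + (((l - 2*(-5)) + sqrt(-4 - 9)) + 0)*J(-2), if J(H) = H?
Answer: 123 - 2*I*sqrt(13) ≈ 123.0 - 7.2111*I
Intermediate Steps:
139 + (((l - 2*(-5)) + sqrt(-4 - 9)) + 0)*J(-2) = 139 + (((-2 - 2*(-5)) + sqrt(-4 - 9)) + 0)*(-2) = 139 + (((-2 + 10) + sqrt(-13)) + 0)*(-2) = 139 + ((8 + I*sqrt(13)) + 0)*(-2) = 139 + (8 + I*sqrt(13))*(-2) = 139 + (-16 - 2*I*sqrt(13)) = 123 - 2*I*sqrt(13)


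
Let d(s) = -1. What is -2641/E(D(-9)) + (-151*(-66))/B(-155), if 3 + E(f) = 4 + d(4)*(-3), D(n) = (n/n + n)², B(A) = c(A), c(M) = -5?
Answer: -53069/20 ≈ -2653.4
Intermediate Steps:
B(A) = -5
D(n) = (1 + n)²
E(f) = 4 (E(f) = -3 + (4 - 1*(-3)) = -3 + (4 + 3) = -3 + 7 = 4)
-2641/E(D(-9)) + (-151*(-66))/B(-155) = -2641/4 - 151*(-66)/(-5) = -2641*¼ + 9966*(-⅕) = -2641/4 - 9966/5 = -53069/20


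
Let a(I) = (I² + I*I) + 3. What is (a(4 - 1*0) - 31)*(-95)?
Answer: -380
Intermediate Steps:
a(I) = 3 + 2*I² (a(I) = (I² + I²) + 3 = 2*I² + 3 = 3 + 2*I²)
(a(4 - 1*0) - 31)*(-95) = ((3 + 2*(4 - 1*0)²) - 31)*(-95) = ((3 + 2*(4 + 0)²) - 31)*(-95) = ((3 + 2*4²) - 31)*(-95) = ((3 + 2*16) - 31)*(-95) = ((3 + 32) - 31)*(-95) = (35 - 31)*(-95) = 4*(-95) = -380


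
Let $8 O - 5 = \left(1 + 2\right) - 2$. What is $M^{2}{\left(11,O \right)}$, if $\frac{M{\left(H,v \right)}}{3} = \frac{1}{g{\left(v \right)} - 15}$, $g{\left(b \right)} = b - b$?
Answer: $\frac{1}{25} \approx 0.04$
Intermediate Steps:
$O = \frac{3}{4}$ ($O = \frac{5}{8} + \frac{\left(1 + 2\right) - 2}{8} = \frac{5}{8} + \frac{3 - 2}{8} = \frac{5}{8} + \frac{1}{8} \cdot 1 = \frac{5}{8} + \frac{1}{8} = \frac{3}{4} \approx 0.75$)
$g{\left(b \right)} = 0$
$M{\left(H,v \right)} = - \frac{1}{5}$ ($M{\left(H,v \right)} = \frac{3}{0 - 15} = \frac{3}{-15} = 3 \left(- \frac{1}{15}\right) = - \frac{1}{5}$)
$M^{2}{\left(11,O \right)} = \left(- \frac{1}{5}\right)^{2} = \frac{1}{25}$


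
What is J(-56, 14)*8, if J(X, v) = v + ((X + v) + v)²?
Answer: 6384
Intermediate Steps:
J(X, v) = v + (X + 2*v)²
J(-56, 14)*8 = (14 + (-56 + 2*14)²)*8 = (14 + (-56 + 28)²)*8 = (14 + (-28)²)*8 = (14 + 784)*8 = 798*8 = 6384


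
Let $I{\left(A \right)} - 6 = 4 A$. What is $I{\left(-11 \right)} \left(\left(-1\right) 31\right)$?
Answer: $1178$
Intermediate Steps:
$I{\left(A \right)} = 6 + 4 A$
$I{\left(-11 \right)} \left(\left(-1\right) 31\right) = \left(6 + 4 \left(-11\right)\right) \left(\left(-1\right) 31\right) = \left(6 - 44\right) \left(-31\right) = \left(-38\right) \left(-31\right) = 1178$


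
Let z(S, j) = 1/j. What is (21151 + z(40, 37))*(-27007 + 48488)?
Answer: 16810772828/37 ≈ 4.5435e+8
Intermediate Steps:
(21151 + z(40, 37))*(-27007 + 48488) = (21151 + 1/37)*(-27007 + 48488) = (21151 + 1/37)*21481 = (782588/37)*21481 = 16810772828/37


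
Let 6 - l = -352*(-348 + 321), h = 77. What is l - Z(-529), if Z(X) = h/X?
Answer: -5024365/529 ≈ -9497.9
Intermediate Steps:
l = -9498 (l = 6 - (-352)*(-348 + 321) = 6 - (-352)*(-27) = 6 - 1*9504 = 6 - 9504 = -9498)
Z(X) = 77/X
l - Z(-529) = -9498 - 77/(-529) = -9498 - 77*(-1)/529 = -9498 - 1*(-77/529) = -9498 + 77/529 = -5024365/529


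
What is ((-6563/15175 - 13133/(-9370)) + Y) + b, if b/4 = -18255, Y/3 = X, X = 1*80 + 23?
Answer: -2067724222857/28437950 ≈ -72710.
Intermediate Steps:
X = 103 (X = 80 + 23 = 103)
Y = 309 (Y = 3*103 = 309)
b = -73020 (b = 4*(-18255) = -73020)
((-6563/15175 - 13133/(-9370)) + Y) + b = ((-6563/15175 - 13133/(-9370)) + 309) - 73020 = ((-6563*1/15175 - 13133*(-1/9370)) + 309) - 73020 = ((-6563/15175 + 13133/9370) + 309) - 73020 = (27559593/28437950 + 309) - 73020 = 8814886143/28437950 - 73020 = -2067724222857/28437950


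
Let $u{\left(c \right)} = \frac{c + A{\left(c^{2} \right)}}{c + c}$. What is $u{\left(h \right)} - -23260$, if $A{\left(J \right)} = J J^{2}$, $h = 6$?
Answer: $\frac{54297}{2} \approx 27149.0$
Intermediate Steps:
$A{\left(J \right)} = J^{3}$
$u{\left(c \right)} = \frac{c + c^{6}}{2 c}$ ($u{\left(c \right)} = \frac{c + \left(c^{2}\right)^{3}}{c + c} = \frac{c + c^{6}}{2 c}$)
$u{\left(h \right)} - -23260 = \left(\frac{1}{2} + \frac{6^{5}}{2}\right) - -23260 = \left(\frac{1}{2} + \frac{1}{2} \cdot 7776\right) + 23260 = \left(\frac{1}{2} + 3888\right) + 23260 = \frac{7777}{2} + 23260 = \frac{54297}{2}$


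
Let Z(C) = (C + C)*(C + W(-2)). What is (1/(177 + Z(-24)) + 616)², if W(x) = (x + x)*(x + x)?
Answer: 119423462929/314721 ≈ 3.7946e+5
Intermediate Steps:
W(x) = 4*x² (W(x) = (2*x)*(2*x) = 4*x²)
Z(C) = 2*C*(16 + C) (Z(C) = (C + C)*(C + 4*(-2)²) = (2*C)*(C + 4*4) = (2*C)*(C + 16) = (2*C)*(16 + C) = 2*C*(16 + C))
(1/(177 + Z(-24)) + 616)² = (1/(177 + 2*(-24)*(16 - 24)) + 616)² = (1/(177 + 2*(-24)*(-8)) + 616)² = (1/(177 + 384) + 616)² = (1/561 + 616)² = (345577/561)² = 119423462929/314721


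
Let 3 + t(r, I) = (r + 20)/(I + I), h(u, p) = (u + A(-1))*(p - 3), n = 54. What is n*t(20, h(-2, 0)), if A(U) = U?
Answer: -42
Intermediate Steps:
h(u, p) = (-1 + u)*(-3 + p) (h(u, p) = (u - 1)*(p - 3) = (-1 + u)*(-3 + p))
t(r, I) = -3 + (20 + r)/(2*I) (t(r, I) = -3 + (r + 20)/(I + I) = -3 + (20 + r)/((2*I)) = -3 + (20 + r)*(1/(2*I)) = -3 + (20 + r)/(2*I))
n*t(20, h(-2, 0)) = 54*((20 + 20 - 6*(3 - 1*0 - 3*(-2) + 0*(-2)))/(2*(3 - 1*0 - 3*(-2) + 0*(-2)))) = 54*((20 + 20 - 6*(3 + 0 + 6 + 0))/(2*(3 + 0 + 6 + 0))) = 54*((½)*(20 + 20 - 6*9)/9) = 54*((½)*(⅑)*(20 + 20 - 54)) = 54*((½)*(⅑)*(-14)) = 54*(-7/9) = -42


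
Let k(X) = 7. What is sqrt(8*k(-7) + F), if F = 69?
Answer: 5*sqrt(5) ≈ 11.180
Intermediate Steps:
sqrt(8*k(-7) + F) = sqrt(8*7 + 69) = sqrt(56 + 69) = sqrt(125) = 5*sqrt(5)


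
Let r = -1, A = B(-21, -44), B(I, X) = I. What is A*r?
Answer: 21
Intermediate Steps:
A = -21
A*r = -21*(-1) = 21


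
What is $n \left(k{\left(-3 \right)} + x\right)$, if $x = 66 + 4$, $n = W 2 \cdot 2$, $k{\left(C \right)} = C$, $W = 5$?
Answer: $1340$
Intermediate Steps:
$n = 20$ ($n = 5 \cdot 2 \cdot 2 = 10 \cdot 2 = 20$)
$x = 70$
$n \left(k{\left(-3 \right)} + x\right) = 20 \left(-3 + 70\right) = 20 \cdot 67 = 1340$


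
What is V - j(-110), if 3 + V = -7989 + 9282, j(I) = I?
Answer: 1400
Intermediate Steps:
V = 1290 (V = -3 + (-7989 + 9282) = -3 + 1293 = 1290)
V - j(-110) = 1290 - 1*(-110) = 1290 + 110 = 1400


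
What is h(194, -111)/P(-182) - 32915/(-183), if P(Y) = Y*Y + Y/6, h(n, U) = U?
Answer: 3267773176/18168423 ≈ 179.86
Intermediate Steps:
P(Y) = Y² + Y/6 (P(Y) = Y² + Y*(⅙) = Y² + Y/6)
h(194, -111)/P(-182) - 32915/(-183) = -111*(-1/(182*(⅙ - 182))) - 32915/(-183) = -111/((-182*(-1091/6))) - 32915*(-1/183) = -111/99281/3 + 32915/183 = -111*3/99281 + 32915/183 = -333/99281 + 32915/183 = 3267773176/18168423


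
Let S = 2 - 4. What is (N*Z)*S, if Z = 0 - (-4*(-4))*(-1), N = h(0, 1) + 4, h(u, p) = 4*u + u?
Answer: -128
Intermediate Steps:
h(u, p) = 5*u
N = 4 (N = 5*0 + 4 = 0 + 4 = 4)
S = -2
Z = 16 (Z = 0 - 16*(-1) = 0 - 1*(-16) = 0 + 16 = 16)
(N*Z)*S = (4*16)*(-2) = 64*(-2) = -128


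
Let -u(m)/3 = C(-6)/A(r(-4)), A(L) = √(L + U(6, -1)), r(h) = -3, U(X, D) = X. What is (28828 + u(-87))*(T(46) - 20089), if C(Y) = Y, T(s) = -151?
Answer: -583478720 - 121440*√3 ≈ -5.8369e+8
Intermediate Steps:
A(L) = √(6 + L) (A(L) = √(L + 6) = √(6 + L))
u(m) = 6*√3 (u(m) = -(-18)/(√(6 - 3)) = -(-18)/(√3) = -(-18)*√3/3 = -(-6)*√3 = 6*√3)
(28828 + u(-87))*(T(46) - 20089) = (28828 + 6*√3)*(-151 - 20089) = (28828 + 6*√3)*(-20240) = -583478720 - 121440*√3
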